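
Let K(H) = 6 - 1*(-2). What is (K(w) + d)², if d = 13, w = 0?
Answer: 441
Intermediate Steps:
K(H) = 8 (K(H) = 6 + 2 = 8)
(K(w) + d)² = (8 + 13)² = 21² = 441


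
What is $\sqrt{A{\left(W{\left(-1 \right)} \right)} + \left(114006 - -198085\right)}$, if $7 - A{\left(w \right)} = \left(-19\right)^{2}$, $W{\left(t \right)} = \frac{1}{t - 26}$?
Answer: $\sqrt{311737} \approx 558.33$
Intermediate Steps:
$W{\left(t \right)} = \frac{1}{-26 + t}$
$A{\left(w \right)} = -354$ ($A{\left(w \right)} = 7 - \left(-19\right)^{2} = 7 - 361 = -354$)
$\sqrt{A{\left(W{\left(-1 \right)} \right)} + \left(114006 - -198085\right)} = \sqrt{-354 + \left(114006 - -198085\right)} = \sqrt{-354 + \left(114006 + 198085\right)} = \sqrt{-354 + 312091} = \sqrt{311737}$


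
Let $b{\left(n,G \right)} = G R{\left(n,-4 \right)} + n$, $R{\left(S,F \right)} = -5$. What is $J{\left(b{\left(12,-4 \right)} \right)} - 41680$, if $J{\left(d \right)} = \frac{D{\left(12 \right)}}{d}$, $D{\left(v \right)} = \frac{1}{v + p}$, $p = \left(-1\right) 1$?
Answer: $- \frac{14671359}{352} \approx -41680.0$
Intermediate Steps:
$b{\left(n,G \right)} = n - 5 G$ ($b{\left(n,G \right)} = G \left(-5\right) + n = - 5 G + n = n - 5 G$)
$p = -1$
$D{\left(v \right)} = \frac{1}{-1 + v}$ ($D{\left(v \right)} = \frac{1}{v - 1} = \frac{1}{-1 + v}$)
$J{\left(d \right)} = \frac{1}{11 d}$ ($J{\left(d \right)} = \frac{1}{\left(-1 + 12\right) d} = \frac{1}{11 d}$)
$J{\left(b{\left(12,-4 \right)} \right)} - 41680 = \frac{1}{11 \left(12 - -20\right)} - 41680 = \frac{1}{11 \left(12 + 20\right)} - 41680 = \frac{1}{11 \cdot 32} - 41680 = \frac{1}{11} \cdot \frac{1}{32} - 41680 = \frac{1}{352} - 41680 = - \frac{14671359}{352}$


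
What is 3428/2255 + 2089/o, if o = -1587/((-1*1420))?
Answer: 6694627136/3578685 ≈ 1870.7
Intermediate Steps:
o = 1587/1420 (o = -1587/(-1420) = -1587*(-1/1420) = 1587/1420 ≈ 1.1176)
3428/2255 + 2089/o = 3428/2255 + 2089/(1587/1420) = 3428*(1/2255) + 2089*(1420/1587) = 3428/2255 + 2966380/1587 = 6694627136/3578685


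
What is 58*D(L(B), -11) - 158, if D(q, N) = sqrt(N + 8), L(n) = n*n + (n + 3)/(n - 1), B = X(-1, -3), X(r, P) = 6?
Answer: -158 + 58*I*sqrt(3) ≈ -158.0 + 100.46*I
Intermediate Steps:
B = 6
L(n) = n**2 + (3 + n)/(-1 + n)
D(q, N) = sqrt(8 + N)
58*D(L(B), -11) - 158 = 58*sqrt(8 - 11) - 158 = 58*sqrt(-3) - 158 = 58*(I*sqrt(3)) - 158 = 58*I*sqrt(3) - 158 = -158 + 58*I*sqrt(3)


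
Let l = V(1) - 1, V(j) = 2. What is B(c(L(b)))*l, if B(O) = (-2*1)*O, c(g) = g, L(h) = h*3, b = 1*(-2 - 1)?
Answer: 18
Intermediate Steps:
b = -3 (b = 1*(-3) = -3)
L(h) = 3*h
l = 1 (l = 2 - 1 = 1)
B(O) = -2*O
B(c(L(b)))*l = -6*(-3)*1 = -2*(-9)*1 = 18*1 = 18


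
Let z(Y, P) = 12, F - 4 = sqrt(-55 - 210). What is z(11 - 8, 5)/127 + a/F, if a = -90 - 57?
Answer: -71304/35687 + 147*I*sqrt(265)/281 ≈ -1.998 + 8.516*I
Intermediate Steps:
F = 4 + I*sqrt(265) (F = 4 + sqrt(-55 - 210) = 4 + sqrt(-265) = 4 + I*sqrt(265) ≈ 4.0 + 16.279*I)
a = -147
z(11 - 8, 5)/127 + a/F = 12/127 - 147/(4 + I*sqrt(265))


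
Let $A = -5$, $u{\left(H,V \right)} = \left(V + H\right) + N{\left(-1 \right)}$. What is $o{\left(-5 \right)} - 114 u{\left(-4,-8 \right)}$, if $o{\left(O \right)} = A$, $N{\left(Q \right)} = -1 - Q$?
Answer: $1363$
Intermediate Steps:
$u{\left(H,V \right)} = H + V$ ($u{\left(H,V \right)} = \left(V + H\right) - 0 = \left(H + V\right) + \left(-1 + 1\right) = \left(H + V\right) + 0 = H + V$)
$o{\left(O \right)} = -5$
$o{\left(-5 \right)} - 114 u{\left(-4,-8 \right)} = -5 - 114 \left(-4 - 8\right) = -5 - -1368 = -5 + 1368 = 1363$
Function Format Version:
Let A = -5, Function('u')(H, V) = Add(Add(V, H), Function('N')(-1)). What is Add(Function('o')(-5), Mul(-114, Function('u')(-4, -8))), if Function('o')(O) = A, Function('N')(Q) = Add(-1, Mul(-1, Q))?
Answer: 1363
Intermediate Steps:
Function('u')(H, V) = Add(H, V) (Function('u')(H, V) = Add(Add(V, H), Add(-1, Mul(-1, -1))) = Add(Add(H, V), Add(-1, 1)) = Add(Add(H, V), 0) = Add(H, V))
Function('o')(O) = -5
Add(Function('o')(-5), Mul(-114, Function('u')(-4, -8))) = Add(-5, Mul(-114, Add(-4, -8))) = Add(-5, Mul(-114, -12)) = Add(-5, 1368) = 1363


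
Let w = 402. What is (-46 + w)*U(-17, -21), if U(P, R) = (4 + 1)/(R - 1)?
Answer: -890/11 ≈ -80.909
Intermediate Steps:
U(P, R) = 5/(-1 + R)
(-46 + w)*U(-17, -21) = (-46 + 402)*(5/(-1 - 21)) = 356*(5/(-22)) = 356*(5*(-1/22)) = 356*(-5/22) = -890/11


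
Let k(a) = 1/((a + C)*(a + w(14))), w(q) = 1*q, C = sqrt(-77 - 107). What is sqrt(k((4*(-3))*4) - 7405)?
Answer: sqrt(17)*sqrt((-12084959 + 503540*I*sqrt(46))/(24 - I*sqrt(46)))/34 ≈ 9.3172e-7 + 86.052*I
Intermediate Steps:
C = 2*I*sqrt(46) (C = sqrt(-184) = 2*I*sqrt(46) ≈ 13.565*I)
w(q) = q
k(a) = 1/((14 + a)*(a + 2*I*sqrt(46))) (k(a) = 1/((a + 2*I*sqrt(46))*(a + 14)) = 1/((a + 2*I*sqrt(46))*(14 + a)) = 1/((14 + a)*(a + 2*I*sqrt(46))))
sqrt(k((4*(-3))*4) - 7405) = sqrt(1/(((4*(-3))*4)**2 + 14*((4*(-3))*4) + 28*I*sqrt(46) + 2*I*((4*(-3))*4)*sqrt(46)) - 7405) = sqrt(1/((-12*4)**2 + 14*(-12*4) + 28*I*sqrt(46) + 2*I*(-12*4)*sqrt(46)) - 7405) = sqrt(1/((-48)**2 + 14*(-48) + 28*I*sqrt(46) + 2*I*(-48)*sqrt(46)) - 7405) = sqrt(1/(2304 - 672 + 28*I*sqrt(46) - 96*I*sqrt(46)) - 7405) = sqrt(1/(1632 - 68*I*sqrt(46)) - 7405) = sqrt(-7405 + 1/(1632 - 68*I*sqrt(46)))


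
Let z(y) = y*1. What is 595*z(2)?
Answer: 1190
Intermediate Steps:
z(y) = y
595*z(2) = 595*2 = 1190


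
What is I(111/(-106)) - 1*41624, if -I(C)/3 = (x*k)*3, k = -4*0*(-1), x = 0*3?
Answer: -41624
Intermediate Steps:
x = 0
k = 0 (k = 0*(-1) = 0)
I(C) = 0 (I(C) = -3*0*0*3 = -0*3 = -3*0 = 0)
I(111/(-106)) - 1*41624 = 0 - 1*41624 = 0 - 41624 = -41624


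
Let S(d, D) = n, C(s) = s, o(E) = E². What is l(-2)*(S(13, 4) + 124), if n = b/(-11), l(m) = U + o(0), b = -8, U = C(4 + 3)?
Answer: 9604/11 ≈ 873.09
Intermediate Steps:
U = 7 (U = 4 + 3 = 7)
l(m) = 7 (l(m) = 7 + 0² = 7 + 0 = 7)
n = 8/11 (n = -8/(-11) = -8*(-1/11) = 8/11 ≈ 0.72727)
S(d, D) = 8/11
l(-2)*(S(13, 4) + 124) = 7*(8/11 + 124) = 7*(1372/11) = 9604/11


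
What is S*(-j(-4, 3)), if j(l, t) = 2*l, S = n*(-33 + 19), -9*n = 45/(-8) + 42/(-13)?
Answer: -4298/39 ≈ -110.21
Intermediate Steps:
n = 307/312 (n = -(45/(-8) + 42/(-13))/9 = -(45*(-1/8) + 42*(-1/13))/9 = -(-45/8 - 42/13)/9 = -1/9*(-921/104) = 307/312 ≈ 0.98397)
S = -2149/156 (S = 307*(-33 + 19)/312 = (307/312)*(-14) = -2149/156 ≈ -13.776)
S*(-j(-4, 3)) = -(-2149)*2*(-4)/156 = -(-2149)*(-8)/156 = -2149/156*8 = -4298/39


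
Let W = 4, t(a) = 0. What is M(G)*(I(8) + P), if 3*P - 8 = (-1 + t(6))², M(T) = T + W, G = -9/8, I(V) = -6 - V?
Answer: -253/8 ≈ -31.625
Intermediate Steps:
G = -9/8 (G = -9*⅛ = -9/8 ≈ -1.1250)
M(T) = 4 + T (M(T) = T + 4 = 4 + T)
P = 3 (P = 8/3 + (-1 + 0)²/3 = 8/3 + (⅓)*(-1)² = 8/3 + (⅓)*1 = 8/3 + ⅓ = 3)
M(G)*(I(8) + P) = (4 - 9/8)*((-6 - 1*8) + 3) = 23*((-6 - 8) + 3)/8 = 23*(-14 + 3)/8 = (23/8)*(-11) = -253/8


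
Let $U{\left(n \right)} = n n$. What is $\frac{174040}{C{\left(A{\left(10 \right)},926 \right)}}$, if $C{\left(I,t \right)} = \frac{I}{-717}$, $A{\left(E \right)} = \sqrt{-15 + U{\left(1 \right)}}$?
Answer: $\frac{62393340 i \sqrt{14}}{7} \approx 3.3351 \cdot 10^{7} i$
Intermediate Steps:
$U{\left(n \right)} = n^{2}$
$A{\left(E \right)} = i \sqrt{14}$ ($A{\left(E \right)} = \sqrt{-15 + 1^{2}} = \sqrt{-15 + 1} = \sqrt{-14} = i \sqrt{14}$)
$C{\left(I,t \right)} = - \frac{I}{717}$ ($C{\left(I,t \right)} = I \left(- \frac{1}{717}\right) = - \frac{I}{717}$)
$\frac{174040}{C{\left(A{\left(10 \right)},926 \right)}} = \frac{174040}{\left(- \frac{1}{717}\right) i \sqrt{14}} = 174040 \frac{717 i \sqrt{14}}{14} = \frac{62393340 i \sqrt{14}}{7}$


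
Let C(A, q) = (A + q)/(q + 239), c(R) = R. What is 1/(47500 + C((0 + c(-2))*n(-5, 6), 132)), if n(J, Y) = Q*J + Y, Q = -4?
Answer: 371/17622580 ≈ 2.1053e-5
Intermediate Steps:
n(J, Y) = Y - 4*J (n(J, Y) = -4*J + Y = Y - 4*J)
C(A, q) = (A + q)/(239 + q)
1/(47500 + C((0 + c(-2))*n(-5, 6), 132)) = 1/(47500 + ((0 - 2)*(6 - 4*(-5)) + 132)/(239 + 132)) = 1/(47500 + (-2*(6 + 20) + 132)/371) = 1/(47500 + (-2*26 + 132)/371) = 1/(47500 + (-52 + 132)/371) = 1/(47500 + (1/371)*80) = 1/(47500 + 80/371) = 1/(17622580/371) = 371/17622580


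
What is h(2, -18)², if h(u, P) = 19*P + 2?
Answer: 115600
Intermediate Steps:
h(u, P) = 2 + 19*P
h(2, -18)² = (2 + 19*(-18))² = (2 - 342)² = (-340)² = 115600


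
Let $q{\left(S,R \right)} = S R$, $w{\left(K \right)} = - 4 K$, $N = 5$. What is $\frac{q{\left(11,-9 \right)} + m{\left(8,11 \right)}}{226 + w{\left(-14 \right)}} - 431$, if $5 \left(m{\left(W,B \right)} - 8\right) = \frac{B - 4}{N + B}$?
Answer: $- \frac{9730633}{22560} \approx -431.32$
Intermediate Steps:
$m{\left(W,B \right)} = 8 + \frac{-4 + B}{5 \left(5 + B\right)}$ ($m{\left(W,B \right)} = 8 + \frac{\left(B - 4\right) \frac{1}{5 + B}}{5} = 8 + \frac{\left(-4 + B\right) \frac{1}{5 + B}}{5} = 8 + \frac{\frac{1}{5 + B} \left(-4 + B\right)}{5} = 8 + \frac{-4 + B}{5 \left(5 + B\right)}$)
$q{\left(S,R \right)} = R S$
$\frac{q{\left(11,-9 \right)} + m{\left(8,11 \right)}}{226 + w{\left(-14 \right)}} - 431 = \frac{\left(-9\right) 11 + \frac{196 + 41 \cdot 11}{5 \left(5 + 11\right)}}{226 - -56} - 431 = \frac{-99 + \frac{196 + 451}{5 \cdot 16}}{226 + 56} - 431 = \frac{-99 + \frac{1}{5} \cdot \frac{1}{16} \cdot 647}{282} - 431 = \left(-99 + \frac{647}{80}\right) \frac{1}{282} - 431 = \left(- \frac{7273}{80}\right) \frac{1}{282} - 431 = - \frac{7273}{22560} - 431 = - \frac{9730633}{22560}$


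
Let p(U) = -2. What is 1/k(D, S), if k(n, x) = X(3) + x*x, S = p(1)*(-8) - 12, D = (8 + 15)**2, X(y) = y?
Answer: 1/19 ≈ 0.052632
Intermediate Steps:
D = 529 (D = 23**2 = 529)
S = 4 (S = -2*(-8) - 12 = 16 - 12 = 4)
k(n, x) = 3 + x**2 (k(n, x) = 3 + x*x = 3 + x**2)
1/k(D, S) = 1/(3 + 4**2) = 1/(3 + 16) = 1/19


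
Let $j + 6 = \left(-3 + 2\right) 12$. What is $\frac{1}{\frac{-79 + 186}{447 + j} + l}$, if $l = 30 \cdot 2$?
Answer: $\frac{429}{25847} \approx 0.016598$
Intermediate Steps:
$j = -18$ ($j = -6 + \left(-3 + 2\right) 12 = -6 - 12 = -18$)
$l = 60$
$\frac{1}{\frac{-79 + 186}{447 + j} + l} = \frac{1}{\frac{-79 + 186}{447 - 18} + 60} = \frac{1}{\frac{107}{429} + 60} = \frac{1}{\frac{25847}{429}} = \frac{429}{25847}$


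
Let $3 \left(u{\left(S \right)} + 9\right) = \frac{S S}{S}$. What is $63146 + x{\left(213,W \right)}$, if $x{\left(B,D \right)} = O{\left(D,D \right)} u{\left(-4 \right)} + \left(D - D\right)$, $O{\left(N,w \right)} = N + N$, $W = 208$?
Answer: $\frac{176542}{3} \approx 58847.0$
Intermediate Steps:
$u{\left(S \right)} = -9 + \frac{S}{3}$ ($u{\left(S \right)} = -9 + \frac{S S \frac{1}{S}}{3} = -9 + \frac{S^{2} \frac{1}{S}}{3} = -9 + \frac{S}{3}$)
$O{\left(N,w \right)} = 2 N$
$x{\left(B,D \right)} = - \frac{62 D}{3}$ ($x{\left(B,D \right)} = 2 D \left(-9 + \frac{1}{3} \left(-4\right)\right) + \left(D - D\right) = 2 D \left(-9 - \frac{4}{3}\right) + 0 = 2 D \left(- \frac{31}{3}\right) + 0 = - \frac{62 D}{3} + 0 = - \frac{62 D}{3}$)
$63146 + x{\left(213,W \right)} = 63146 - \frac{12896}{3} = \frac{176542}{3}$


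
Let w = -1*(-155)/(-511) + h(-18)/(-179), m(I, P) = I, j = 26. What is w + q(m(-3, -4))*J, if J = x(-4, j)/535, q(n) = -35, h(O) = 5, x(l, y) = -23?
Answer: 11484409/9787183 ≈ 1.1734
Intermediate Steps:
w = -30300/91469 (w = -1*(-155)/(-511) + 5/(-179) = 155*(-1/511) + 5*(-1/179) = -155/511 - 5/179 = -30300/91469 ≈ -0.33126)
J = -23/535 ≈ -0.042991
w + q(m(-3, -4))*J = -30300/91469 - 35*(-23/535) = -30300/91469 + 161/107 = 11484409/9787183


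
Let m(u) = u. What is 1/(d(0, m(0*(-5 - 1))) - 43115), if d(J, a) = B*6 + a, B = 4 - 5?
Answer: -1/43121 ≈ -2.3191e-5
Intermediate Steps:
B = -1
d(J, a) = -6 + a (d(J, a) = -1*6 + a = -6 + a)
1/(d(0, m(0*(-5 - 1))) - 43115) = 1/((-6 + 0*(-5 - 1)) - 43115) = 1/((-6 + 0*(-6)) - 43115) = 1/((-6 + 0) - 43115) = 1/(-6 - 43115) = 1/(-43121) = -1/43121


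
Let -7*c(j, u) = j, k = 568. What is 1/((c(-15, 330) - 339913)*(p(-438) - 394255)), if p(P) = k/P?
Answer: 1533/205440389531504 ≈ 7.4620e-12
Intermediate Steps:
c(j, u) = -j/7
p(P) = 568/P
1/((c(-15, 330) - 339913)*(p(-438) - 394255)) = 1/((-⅐*(-15) - 339913)*(568/(-438) - 394255)) = 1/((15/7 - 339913)*(568*(-1/438) - 394255)) = 1/(-2379376*(-284/219 - 394255)/7) = 1/(-2379376/7*(-86342129/219)) = 1/(205440389531504/1533) = 1533/205440389531504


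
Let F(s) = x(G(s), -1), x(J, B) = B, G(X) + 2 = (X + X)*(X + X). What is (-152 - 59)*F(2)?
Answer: 211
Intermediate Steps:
G(X) = -2 + 4*X² (G(X) = -2 + (X + X)*(X + X) = -2 + (2*X)*(2*X) = -2 + 4*X²)
F(s) = -1
(-152 - 59)*F(2) = (-152 - 59)*(-1) = -211*(-1) = 211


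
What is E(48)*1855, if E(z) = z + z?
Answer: 178080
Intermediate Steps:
E(z) = 2*z
E(48)*1855 = (2*48)*1855 = 96*1855 = 178080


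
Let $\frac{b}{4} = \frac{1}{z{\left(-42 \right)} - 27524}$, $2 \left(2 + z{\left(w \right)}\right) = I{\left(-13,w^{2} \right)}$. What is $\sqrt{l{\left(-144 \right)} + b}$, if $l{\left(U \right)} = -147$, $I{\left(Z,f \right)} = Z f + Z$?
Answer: $\frac{i \sqrt{894279829299}}{77997} \approx 12.124 i$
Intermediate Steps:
$I{\left(Z,f \right)} = Z + Z f$
$z{\left(w \right)} = - \frac{17}{2} - \frac{13 w^{2}}{2}$ ($z{\left(w \right)} = -2 + \frac{\left(-13\right) \left(1 + w^{2}\right)}{2} = -2 + \frac{-13 - 13 w^{2}}{2} = -2 - \left(\frac{13}{2} + \frac{13 w^{2}}{2}\right) = - \frac{17}{2} - \frac{13 w^{2}}{2}$)
$b = - \frac{8}{77997}$ ($b = \frac{4}{\left(- \frac{17}{2} - \frac{13 \left(-42\right)^{2}}{2}\right) - 27524} = \frac{4}{\left(- \frac{17}{2} - 11466\right) - 27524} = \frac{4}{- \frac{22949}{2} - 27524} = \frac{4}{- \frac{77997}{2}} = 4 \left(- \frac{2}{77997}\right) = - \frac{8}{77997} \approx -0.00010257$)
$\sqrt{l{\left(-144 \right)} + b} = \sqrt{-147 - \frac{8}{77997}} = \sqrt{- \frac{11465567}{77997}} = \frac{i \sqrt{894279829299}}{77997}$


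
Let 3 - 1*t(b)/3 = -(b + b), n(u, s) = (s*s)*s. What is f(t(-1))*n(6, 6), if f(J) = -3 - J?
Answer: -1296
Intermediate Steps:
n(u, s) = s**3 (n(u, s) = s**2*s = s**3)
t(b) = 9 + 6*b (t(b) = 9 - (-3)*(b + b) = 9 - (-3)*2*b = 9 - (-6)*b = 9 + 6*b)
f(t(-1))*n(6, 6) = (-3 - (9 + 6*(-1)))*6**3 = (-3 - (9 - 6))*216 = (-3 - 1*3)*216 = (-3 - 3)*216 = -6*216 = -1296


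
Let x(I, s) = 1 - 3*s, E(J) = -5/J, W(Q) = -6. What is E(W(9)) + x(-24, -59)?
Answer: 1073/6 ≈ 178.83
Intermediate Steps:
E(W(9)) + x(-24, -59) = -5/(-6) + (1 - 3*(-59)) = -5*(-⅙) + (1 + 177) = ⅚ + 178 = 1073/6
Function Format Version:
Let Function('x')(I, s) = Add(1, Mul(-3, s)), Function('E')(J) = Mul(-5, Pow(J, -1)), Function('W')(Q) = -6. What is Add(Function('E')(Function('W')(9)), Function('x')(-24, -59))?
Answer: Rational(1073, 6) ≈ 178.83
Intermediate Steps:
Add(Function('E')(Function('W')(9)), Function('x')(-24, -59)) = Add(Mul(-5, Pow(-6, -1)), Add(1, Mul(-3, -59))) = Add(Mul(-5, Rational(-1, 6)), Add(1, 177)) = Add(Rational(5, 6), 178) = Rational(1073, 6)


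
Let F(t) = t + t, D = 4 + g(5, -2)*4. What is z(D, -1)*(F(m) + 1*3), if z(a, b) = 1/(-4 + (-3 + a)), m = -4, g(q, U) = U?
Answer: 5/11 ≈ 0.45455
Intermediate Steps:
D = -4 (D = 4 - 2*4 = 4 - 8 = -4)
z(a, b) = 1/(-7 + a)
F(t) = 2*t
z(D, -1)*(F(m) + 1*3) = (2*(-4) + 1*3)/(-7 - 4) = (-8 + 3)/(-11) = -1/11*(-5) = 5/11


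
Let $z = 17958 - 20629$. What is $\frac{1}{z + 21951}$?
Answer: $\frac{1}{19280} \approx 5.1867 \cdot 10^{-5}$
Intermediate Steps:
$z = -2671$ ($z = 17958 - 20629 = -2671$)
$\frac{1}{z + 21951} = \frac{1}{-2671 + 21951} = \frac{1}{19280}$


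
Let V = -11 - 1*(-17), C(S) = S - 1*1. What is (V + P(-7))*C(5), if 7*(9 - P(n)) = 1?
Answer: 416/7 ≈ 59.429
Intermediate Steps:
P(n) = 62/7 (P(n) = 9 - 1/7*1 = 9 - 1/7 = 62/7)
C(S) = -1 + S (C(S) = S - 1 = -1 + S)
V = 6 (V = -11 + 17 = 6)
(V + P(-7))*C(5) = (6 + 62/7)*(-1 + 5) = (104/7)*4 = 416/7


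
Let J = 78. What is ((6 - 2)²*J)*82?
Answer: 102336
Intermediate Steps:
((6 - 2)²*J)*82 = ((6 - 2)²*78)*82 = (4²*78)*82 = (16*78)*82 = 1248*82 = 102336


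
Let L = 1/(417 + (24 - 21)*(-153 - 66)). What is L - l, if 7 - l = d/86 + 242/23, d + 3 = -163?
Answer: 376771/237360 ≈ 1.5873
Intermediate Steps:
d = -166 (d = -3 - 163 = -166)
L = -1/240 (L = 1/(417 + 3*(-219)) = 1/(417 - 657) = 1/(-240) = -1/240 ≈ -0.0041667)
l = -1574/989 (l = 7 - (-166/86 + 242/23) = 7 - (-166*1/86 + 242*(1/23)) = 7 - (-83/43 + 242/23) = 7 - 1*8497/989 = 7 - 8497/989 = -1574/989 ≈ -1.5915)
L - l = -1/240 - 1*(-1574/989) = -1/240 + 1574/989 = 376771/237360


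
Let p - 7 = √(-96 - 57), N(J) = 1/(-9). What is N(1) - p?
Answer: -64/9 - 3*I*√17 ≈ -7.1111 - 12.369*I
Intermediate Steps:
N(J) = -⅑
p = 7 + 3*I*√17 (p = 7 + √(-96 - 57) = 7 + √(-153) = 7 + 3*I*√17 ≈ 7.0 + 12.369*I)
N(1) - p = -⅑ - (7 + 3*I*√17) = -⅑ + (-7 - 3*I*√17) = -64/9 - 3*I*√17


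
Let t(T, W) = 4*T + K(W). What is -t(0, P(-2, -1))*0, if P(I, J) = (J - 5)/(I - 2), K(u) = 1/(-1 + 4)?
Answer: 0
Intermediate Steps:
K(u) = 1/3
P(I, J) = (-5 + J)/(-2 + I)
t(T, W) = 1/3 + 4*T (t(T, W) = 4*T + 1/3 = 1/3 + 4*T)
-t(0, P(-2, -1))*0 = -(1/3 + 4*0)*0 = -(1/3 + 0)*0 = -1*1/3*0 = -1/3*0 = 0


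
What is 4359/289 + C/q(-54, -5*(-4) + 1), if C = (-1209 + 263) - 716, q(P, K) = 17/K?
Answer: -588975/289 ≈ -2038.0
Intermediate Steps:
C = -1662 (C = -946 - 716 = -1662)
4359/289 + C/q(-54, -5*(-4) + 1) = 4359/289 - 1662/(17/(-5*(-4) + 1)) = 4359*(1/289) - 1662/(17/(20 + 1)) = 4359/289 - 1662/(17/21) = 4359/289 - 1662/(17*(1/21)) = 4359/289 - 1662/17/21 = 4359/289 - 1662*21/17 = 4359/289 - 34902/17 = -588975/289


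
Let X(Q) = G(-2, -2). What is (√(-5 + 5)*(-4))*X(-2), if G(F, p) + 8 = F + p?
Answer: 0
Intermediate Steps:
G(F, p) = -8 + F + p (G(F, p) = -8 + (F + p) = -8 + F + p)
X(Q) = -12 (X(Q) = -8 - 2 - 2 = -12)
(√(-5 + 5)*(-4))*X(-2) = (√(-5 + 5)*(-4))*(-12) = (√0*(-4))*(-12) = (0*(-4))*(-12) = 0*(-12) = 0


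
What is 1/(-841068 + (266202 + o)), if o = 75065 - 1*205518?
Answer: -1/705319 ≈ -1.4178e-6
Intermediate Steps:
o = -130453 (o = 75065 - 205518 = -130453)
1/(-841068 + (266202 + o)) = 1/(-841068 + (266202 - 130453)) = 1/(-841068 + 135749) = 1/(-705319) = -1/705319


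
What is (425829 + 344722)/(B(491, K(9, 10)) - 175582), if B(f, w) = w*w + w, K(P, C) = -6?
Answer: -770551/175552 ≈ -4.3893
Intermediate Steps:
B(f, w) = w + w**2 (B(f, w) = w**2 + w = w + w**2)
(425829 + 344722)/(B(491, K(9, 10)) - 175582) = (425829 + 344722)/(-6*(1 - 6) - 175582) = 770551/(-6*(-5) - 175582) = 770551/(30 - 175582) = 770551/(-175552) = 770551*(-1/175552) = -770551/175552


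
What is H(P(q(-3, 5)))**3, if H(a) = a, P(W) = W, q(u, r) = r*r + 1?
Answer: 17576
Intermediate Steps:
q(u, r) = 1 + r**2 (q(u, r) = r**2 + 1 = 1 + r**2)
H(P(q(-3, 5)))**3 = (1 + 5**2)**3 = (1 + 25)**3 = 26**3 = 17576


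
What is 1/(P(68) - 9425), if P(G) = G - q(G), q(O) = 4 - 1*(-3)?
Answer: -1/9364 ≈ -0.00010679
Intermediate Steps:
q(O) = 7 (q(O) = 4 + 3 = 7)
P(G) = -7 + G (P(G) = G - 1*7 = G - 7 = -7 + G)
1/(P(68) - 9425) = 1/((-7 + 68) - 9425) = 1/(61 - 9425) = 1/(-9364) = -1/9364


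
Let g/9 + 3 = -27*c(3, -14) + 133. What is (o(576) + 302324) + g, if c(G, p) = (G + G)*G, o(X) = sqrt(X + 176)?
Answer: 299120 + 4*sqrt(47) ≈ 2.9915e+5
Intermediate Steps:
o(X) = sqrt(176 + X)
c(G, p) = 2*G**2 (c(G, p) = (2*G)*G = 2*G**2)
g = -3204 (g = -27 + 9*(-54*3**2 + 133) = -27 + 9*(-54*9 + 133) = -27 + 9*(-27*18 + 133) = -27 + 9*(-486 + 133) = -27 + 9*(-353) = -27 - 3177 = -3204)
(o(576) + 302324) + g = (sqrt(176 + 576) + 302324) - 3204 = (sqrt(752) + 302324) - 3204 = (4*sqrt(47) + 302324) - 3204 = (302324 + 4*sqrt(47)) - 3204 = 299120 + 4*sqrt(47)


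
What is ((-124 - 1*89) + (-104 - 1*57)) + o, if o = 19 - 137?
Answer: -492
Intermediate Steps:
o = -118
((-124 - 1*89) + (-104 - 1*57)) + o = ((-124 - 1*89) + (-104 - 1*57)) - 118 = ((-124 - 89) + (-104 - 57)) - 118 = (-213 - 161) - 118 = -374 - 118 = -492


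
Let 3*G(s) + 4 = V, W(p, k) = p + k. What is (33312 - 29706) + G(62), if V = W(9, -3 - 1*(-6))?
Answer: 10826/3 ≈ 3608.7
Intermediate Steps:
W(p, k) = k + p
V = 12 (V = (-3 - 1*(-6)) + 9 = (-3 + 6) + 9 = 3 + 9 = 12)
G(s) = 8/3 (G(s) = -4/3 + (1/3)*12 = -4/3 + 4 = 8/3)
(33312 - 29706) + G(62) = (33312 - 29706) + 8/3 = 3606 + 8/3 = 10826/3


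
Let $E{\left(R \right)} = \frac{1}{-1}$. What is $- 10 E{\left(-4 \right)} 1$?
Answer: $10$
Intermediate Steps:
$E{\left(R \right)} = -1$
$- 10 E{\left(-4 \right)} 1 = \left(-10\right) \left(-1\right) 1 = 10 \cdot 1 = 10$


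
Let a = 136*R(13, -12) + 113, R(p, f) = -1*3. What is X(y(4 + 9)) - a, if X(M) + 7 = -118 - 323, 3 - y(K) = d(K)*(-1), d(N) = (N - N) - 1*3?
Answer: -153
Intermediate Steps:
d(N) = -3 (d(N) = 0 - 3 = -3)
y(K) = 0 (y(K) = 3 - (-3)*(-1) = 3 - 1*3 = 3 - 3 = 0)
R(p, f) = -3
X(M) = -448 (X(M) = -7 + (-118 - 323) = -7 - 441 = -448)
a = -295 (a = 136*(-3) + 113 = -408 + 113 = -295)
X(y(4 + 9)) - a = -448 - 1*(-295) = -448 + 295 = -153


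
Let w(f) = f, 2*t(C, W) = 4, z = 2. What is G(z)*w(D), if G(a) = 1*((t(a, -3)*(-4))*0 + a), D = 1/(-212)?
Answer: -1/106 ≈ -0.0094340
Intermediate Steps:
t(C, W) = 2 (t(C, W) = (½)*4 = 2)
D = -1/212 ≈ -0.0047170
G(a) = a (G(a) = 1*((2*(-4))*0 + a) = 1*(-8*0 + a) = 1*(0 + a) = 1*a = a)
G(z)*w(D) = 2*(-1/212) = -1/106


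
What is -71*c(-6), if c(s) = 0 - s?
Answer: -426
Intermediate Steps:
c(s) = -s
-71*c(-6) = -(-71)*(-6) = -71*6 = -426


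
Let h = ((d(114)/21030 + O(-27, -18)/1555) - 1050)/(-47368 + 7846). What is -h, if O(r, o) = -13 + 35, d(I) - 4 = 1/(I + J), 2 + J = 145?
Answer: -588294649919/22143713006940 ≈ -0.026567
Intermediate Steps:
J = 143 (J = -2 + 145 = 143)
d(I) = 4 + 1/(143 + I) (d(I) = 4 + 1/(I + 143) = 4 + 1/(143 + I))
O(r, o) = 22
h = 588294649919/22143713006940 (h = ((((573 + 4*114)/(143 + 114))/21030 + 22/1555) - 1050)/(-47368 + 7846) = ((((573 + 456)/257)*(1/21030) + 22*(1/1555)) - 1050)/(-39522) = ((((1/257)*1029)*(1/21030) + 22/1555) - 1050)*(-1/39522) = (((1029/257)*(1/21030) + 22/1555) - 1050)*(-1/39522) = ((343/1801570 + 22/1555) - 1050)*(-1/39522) = (8033581/560288270 - 1050)*(-1/39522) = -588294649919/560288270*(-1/39522) = 588294649919/22143713006940 ≈ 0.026567)
-h = -1*588294649919/22143713006940 = -588294649919/22143713006940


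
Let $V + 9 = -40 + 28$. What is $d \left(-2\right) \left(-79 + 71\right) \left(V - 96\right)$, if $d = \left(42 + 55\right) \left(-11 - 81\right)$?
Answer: $16705728$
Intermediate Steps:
$V = -21$ ($V = -9 + \left(-40 + 28\right) = -9 - 12 = -21$)
$d = -8924$ ($d = 97 \left(-92\right) = -8924$)
$d \left(-2\right) \left(-79 + 71\right) \left(V - 96\right) = \left(-8924\right) \left(-2\right) \left(-79 + 71\right) \left(-21 - 96\right) = 17848 \left(\left(-8\right) \left(-117\right)\right) = 17848 \cdot 936 = 16705728$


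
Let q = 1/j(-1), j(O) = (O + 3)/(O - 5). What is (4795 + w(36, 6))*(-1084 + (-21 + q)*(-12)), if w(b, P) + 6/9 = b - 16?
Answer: -11496628/3 ≈ -3.8322e+6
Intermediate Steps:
j(O) = (3 + O)/(-5 + O)
w(b, P) = -50/3 + b (w(b, P) = -⅔ + (b - 16) = -⅔ + (-16 + b) = -50/3 + b)
q = -3 (q = 1/((3 - 1)/(-5 - 1)) = 1/(2/(-6)) = 1/(-⅙*2) = 1/(-⅓) = -3)
(4795 + w(36, 6))*(-1084 + (-21 + q)*(-12)) = (4795 + (-50/3 + 36))*(-1084 + (-21 - 3)*(-12)) = (4795 + 58/3)*(-1084 - 24*(-12)) = 14443*(-1084 + 288)/3 = (14443/3)*(-796) = -11496628/3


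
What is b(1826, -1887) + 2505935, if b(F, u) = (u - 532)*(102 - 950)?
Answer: 4557247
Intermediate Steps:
b(F, u) = 451136 - 848*u (b(F, u) = (-532 + u)*(-848) = 451136 - 848*u)
b(1826, -1887) + 2505935 = (451136 - 848*(-1887)) + 2505935 = (451136 + 1600176) + 2505935 = 2051312 + 2505935 = 4557247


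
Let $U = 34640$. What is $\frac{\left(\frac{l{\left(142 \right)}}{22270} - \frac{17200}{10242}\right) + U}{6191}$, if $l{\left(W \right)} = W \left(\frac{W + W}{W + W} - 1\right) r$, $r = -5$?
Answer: $\frac{177382840}{31704111} \approx 5.5949$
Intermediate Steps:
$l{\left(W \right)} = 0$ ($l{\left(W \right)} = W \left(\frac{W + W}{W + W} - 1\right) \left(-5\right) = W \left(\frac{2 W}{2 W} - 1\right) \left(-5\right) = W \left(2 W \frac{1}{2 W} - 1\right) \left(-5\right) = W \left(1 - 1\right) \left(-5\right) = W 0 \left(-5\right) = 0 \left(-5\right) = 0$)
$\frac{\left(\frac{l{\left(142 \right)}}{22270} - \frac{17200}{10242}\right) + U}{6191} = \frac{\left(\frac{0}{22270} - \frac{17200}{10242}\right) + 34640}{6191} = \left(\left(0 \cdot \frac{1}{22270} - \frac{8600}{5121}\right) + 34640\right) \frac{1}{6191} = \left(\left(0 - \frac{8600}{5121}\right) + 34640\right) \frac{1}{6191} = \left(- \frac{8600}{5121} + 34640\right) \frac{1}{6191} = \frac{177382840}{5121} \cdot \frac{1}{6191} = \frac{177382840}{31704111}$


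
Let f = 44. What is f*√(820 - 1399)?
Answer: 44*I*√579 ≈ 1058.7*I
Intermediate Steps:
f*√(820 - 1399) = 44*√(820 - 1399) = 44*√(-579) = 44*(I*√579) = 44*I*√579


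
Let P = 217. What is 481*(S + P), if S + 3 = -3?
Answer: 101491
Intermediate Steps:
S = -6 (S = -3 - 3 = -6)
481*(S + P) = 481*(-6 + 217) = 481*211 = 101491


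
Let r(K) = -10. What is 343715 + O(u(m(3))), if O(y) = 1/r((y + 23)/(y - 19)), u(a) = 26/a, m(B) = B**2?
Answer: 3437149/10 ≈ 3.4372e+5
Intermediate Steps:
O(y) = -1/10 (O(y) = 1/(-10) = -1/10)
343715 + O(u(m(3))) = 343715 - 1/10 = 3437149/10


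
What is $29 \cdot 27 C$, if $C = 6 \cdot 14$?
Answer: $65772$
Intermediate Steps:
$C = 84$
$29 \cdot 27 C = 29 \cdot 27 \cdot 84 = 783 \cdot 84 = 65772$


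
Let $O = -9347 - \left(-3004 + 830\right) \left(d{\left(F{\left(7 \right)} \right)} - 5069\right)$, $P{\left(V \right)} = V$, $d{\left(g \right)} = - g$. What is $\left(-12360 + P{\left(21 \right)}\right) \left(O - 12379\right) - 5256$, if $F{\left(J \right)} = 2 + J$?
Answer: $136485350766$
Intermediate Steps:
$O = -11048919$ ($O = -9347 - \left(-3004 + 830\right) \left(- (2 + 7) - 5069\right) = -9347 - - 2174 \left(\left(-1\right) 9 - 5069\right) = -9347 - - 2174 \left(-9 - 5069\right) = -9347 - \left(-2174\right) \left(-5078\right) = -9347 - 11039572 = -11048919$)
$\left(-12360 + P{\left(21 \right)}\right) \left(O - 12379\right) - 5256 = \left(-12360 + 21\right) \left(-11048919 - 12379\right) - 5256 = \left(-12339\right) \left(-11061298\right) - 5256 = 136485356022 - 5256 = 136485350766$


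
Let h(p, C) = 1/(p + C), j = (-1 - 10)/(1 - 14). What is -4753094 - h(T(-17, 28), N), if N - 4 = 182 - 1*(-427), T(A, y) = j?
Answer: -37929690133/7980 ≈ -4.7531e+6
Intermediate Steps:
j = 11/13 (j = -11/(-13) = -11*(-1/13) = 11/13 ≈ 0.84615)
T(A, y) = 11/13
N = 613 (N = 4 + (182 - 1*(-427)) = 4 + (182 + 427) = 4 + 609 = 613)
h(p, C) = 1/(C + p)
-4753094 - h(T(-17, 28), N) = -4753094 - 1/(613 + 11/13) = -4753094 - 1/7980/13 = -4753094 - 1*13/7980 = -4753094 - 13/7980 = -37929690133/7980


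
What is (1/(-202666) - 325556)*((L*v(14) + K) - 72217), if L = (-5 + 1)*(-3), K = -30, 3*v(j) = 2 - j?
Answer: 4769961369411615/202666 ≈ 2.3536e+10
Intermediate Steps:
v(j) = 2/3 - j/3 (v(j) = (2 - j)/3 = 2/3 - j/3)
L = 12 (L = -4*(-3) = 12)
(1/(-202666) - 325556)*((L*v(14) + K) - 72217) = (1/(-202666) - 325556)*((12*(2/3 - 1/3*14) - 30) - 72217) = (-1/202666 - 325556)*((12*(2/3 - 14/3) - 30) - 72217) = -65979132297*((12*(-4) - 30) - 72217)/202666 = -65979132297*((-48 - 30) - 72217)/202666 = -65979132297*(-78 - 72217)/202666 = -65979132297/202666*(-72295) = 4769961369411615/202666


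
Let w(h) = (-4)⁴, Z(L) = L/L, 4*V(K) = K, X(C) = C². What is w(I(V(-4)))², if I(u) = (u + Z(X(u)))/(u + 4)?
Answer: 65536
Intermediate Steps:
V(K) = K/4
Z(L) = 1
I(u) = (1 + u)/(4 + u) (I(u) = (u + 1)/(u + 4) = (1 + u)/(4 + u))
w(h) = 256
w(I(V(-4)))² = 256² = 65536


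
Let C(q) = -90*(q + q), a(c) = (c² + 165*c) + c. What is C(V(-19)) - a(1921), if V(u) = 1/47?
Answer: -188429149/47 ≈ -4.0091e+6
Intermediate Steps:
a(c) = c² + 166*c
V(u) = 1/47
C(q) = -180*q
C(V(-19)) - a(1921) = -180*1/47 - 1921*(166 + 1921) = -180/47 - 1921*2087 = -180/47 - 1*4009127 = -180/47 - 4009127 = -188429149/47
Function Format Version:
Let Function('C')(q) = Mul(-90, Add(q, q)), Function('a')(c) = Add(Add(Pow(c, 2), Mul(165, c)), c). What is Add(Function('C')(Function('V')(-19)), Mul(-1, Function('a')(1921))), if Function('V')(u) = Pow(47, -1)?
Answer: Rational(-188429149, 47) ≈ -4.0091e+6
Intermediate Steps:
Function('a')(c) = Add(Pow(c, 2), Mul(166, c))
Function('V')(u) = Rational(1, 47)
Function('C')(q) = Mul(-180, q) (Function('C')(q) = Mul(-90, Mul(2, q)) = Mul(-180, q))
Add(Function('C')(Function('V')(-19)), Mul(-1, Function('a')(1921))) = Add(Mul(-180, Rational(1, 47)), Mul(-1, Mul(1921, Add(166, 1921)))) = Add(Rational(-180, 47), Mul(-1, Mul(1921, 2087))) = Add(Rational(-180, 47), Mul(-1, 4009127)) = Add(Rational(-180, 47), -4009127) = Rational(-188429149, 47)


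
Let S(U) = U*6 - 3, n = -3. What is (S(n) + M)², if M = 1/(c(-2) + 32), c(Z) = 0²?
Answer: 450241/1024 ≈ 439.69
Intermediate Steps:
c(Z) = 0
S(U) = -3 + 6*U (S(U) = 6*U - 3 = -3 + 6*U)
M = 1/32 (M = 1/(0 + 32) = 1/32 ≈ 0.031250)
(S(n) + M)² = ((-3 + 6*(-3)) + 1/32)² = ((-3 - 18) + 1/32)² = (-21 + 1/32)² = (-671/32)² = 450241/1024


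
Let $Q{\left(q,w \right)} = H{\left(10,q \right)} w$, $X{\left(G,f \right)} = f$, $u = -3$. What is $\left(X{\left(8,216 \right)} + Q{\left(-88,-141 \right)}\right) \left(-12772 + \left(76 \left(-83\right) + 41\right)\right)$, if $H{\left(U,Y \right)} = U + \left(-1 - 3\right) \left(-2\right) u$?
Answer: $-41695410$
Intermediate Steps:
$H{\left(U,Y \right)} = -24 + U$ ($H{\left(U,Y \right)} = U + \left(-1 - 3\right) \left(-2\right) \left(-3\right) = U + \left(-4\right) \left(-2\right) \left(-3\right) = U + 8 \left(-3\right) = U - 24 = -24 + U$)
$Q{\left(q,w \right)} = - 14 w$ ($Q{\left(q,w \right)} = \left(-24 + 10\right) w = - 14 w$)
$\left(X{\left(8,216 \right)} + Q{\left(-88,-141 \right)}\right) \left(-12772 + \left(76 \left(-83\right) + 41\right)\right) = \left(216 - -1974\right) \left(-12772 + \left(76 \left(-83\right) + 41\right)\right) = \left(216 + 1974\right) \left(-12772 + \left(-6308 + 41\right)\right) = 2190 \left(-12772 - 6267\right) = 2190 \left(-19039\right) = -41695410$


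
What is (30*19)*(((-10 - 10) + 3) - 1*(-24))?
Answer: 3990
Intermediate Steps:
(30*19)*(((-10 - 10) + 3) - 1*(-24)) = 570*((-20 + 3) + 24) = 570*(-17 + 24) = 570*7 = 3990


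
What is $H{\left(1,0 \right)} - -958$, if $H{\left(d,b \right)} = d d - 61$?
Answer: $898$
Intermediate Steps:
$H{\left(d,b \right)} = -61 + d^{2}$ ($H{\left(d,b \right)} = d^{2} - 61 = -61 + d^{2}$)
$H{\left(1,0 \right)} - -958 = \left(-61 + 1^{2}\right) - -958 = \left(-61 + 1\right) + 958 = -60 + 958 = 898$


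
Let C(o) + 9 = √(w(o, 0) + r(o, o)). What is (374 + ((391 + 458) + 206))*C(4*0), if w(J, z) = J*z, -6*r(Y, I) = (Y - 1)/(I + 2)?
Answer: -12861 + 1429*√3/6 ≈ -12448.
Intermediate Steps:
r(Y, I) = -(-1 + Y)/(6*(2 + I)) (r(Y, I) = -(Y - 1)/(6*(I + 2)) = -(-1 + Y)/(6*(2 + I)))
C(o) = -9 + √6*√((1 - o)/(2 + o))/6 (C(o) = -9 + √(o*0 + (1 - o)/(6*(2 + o))) = -9 + √(0 + (1 - o)/(6*(2 + o))) = -9 + √((1 - o)/(6*(2 + o))) = -9 + √6*√((1 - o)/(2 + o))/6)
(374 + ((391 + 458) + 206))*C(4*0) = (374 + ((391 + 458) + 206))*(-9 + √6*√((1 - 4*0)/(2 + 4*0))/6) = (374 + (849 + 206))*(-9 + √6*√((1 - 1*0)/(2 + 0))/6) = (374 + 1055)*(-9 + √6*√((1 + 0)/2)/6) = 1429*(-9 + √6*√((½)*1)/6) = 1429*(-9 + √6*√(½)/6) = 1429*(-9 + √6*(√2/2)/6) = 1429*(-9 + √3/6) = -12861 + 1429*√3/6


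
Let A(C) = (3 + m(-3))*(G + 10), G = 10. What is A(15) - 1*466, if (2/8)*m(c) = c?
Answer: -646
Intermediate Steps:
m(c) = 4*c
A(C) = -180 (A(C) = (3 + 4*(-3))*(10 + 10) = (3 - 12)*20 = -9*20 = -180)
A(15) - 1*466 = -180 - 1*466 = -180 - 466 = -646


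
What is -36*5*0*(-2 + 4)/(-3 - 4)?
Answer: 0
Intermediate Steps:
-36*5*0*(-2 + 4)/(-3 - 4) = -0*2/(-7) = -0*2*(-1/7) = -0*(-2)/7 = -36*0 = 0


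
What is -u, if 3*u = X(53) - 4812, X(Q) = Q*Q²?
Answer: -144065/3 ≈ -48022.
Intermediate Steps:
X(Q) = Q³
u = 144065/3 (u = (53³ - 4812)/3 = (148877 - 4812)/3 = (⅓)*144065 = 144065/3 ≈ 48022.)
-u = -1*144065/3 = -144065/3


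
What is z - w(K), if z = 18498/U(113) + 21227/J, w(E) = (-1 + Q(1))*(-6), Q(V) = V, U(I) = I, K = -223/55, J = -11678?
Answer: 213620993/1319614 ≈ 161.88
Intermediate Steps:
K = -223/55 (K = -223*1/55 = -223/55 ≈ -4.0545)
w(E) = 0 (w(E) = (-1 + 1)*(-6) = 0*(-6) = 0)
z = 213620993/1319614 (z = 18498/113 + 21227/(-11678) = 18498*(1/113) + 21227*(-1/11678) = 18498/113 - 21227/11678 = 213620993/1319614 ≈ 161.88)
z - w(K) = 213620993/1319614 - 1*0 = 213620993/1319614 + 0 = 213620993/1319614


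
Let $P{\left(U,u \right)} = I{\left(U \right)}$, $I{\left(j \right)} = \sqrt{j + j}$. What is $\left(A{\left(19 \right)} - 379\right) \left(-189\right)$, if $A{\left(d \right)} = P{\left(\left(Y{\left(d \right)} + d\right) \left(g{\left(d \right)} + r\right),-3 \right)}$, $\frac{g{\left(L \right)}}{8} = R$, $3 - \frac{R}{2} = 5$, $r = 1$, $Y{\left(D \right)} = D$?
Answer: $71631 - 378 i \sqrt{589} \approx 71631.0 - 9173.8 i$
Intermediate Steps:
$R = -4$ ($R = 6 - 10 = -4$)
$g{\left(L \right)} = -32$ ($g{\left(L \right)} = 8 \left(-4\right) = -32$)
$I{\left(j \right)} = \sqrt{2} \sqrt{j}$ ($I{\left(j \right)} = \sqrt{2 j} = \sqrt{2} \sqrt{j}$)
$P{\left(U,u \right)} = \sqrt{2} \sqrt{U}$
$A{\left(d \right)} = 2 \sqrt{31} \sqrt{- d}$ ($A{\left(d \right)} = \sqrt{2} \sqrt{\left(d + d\right) \left(-32 + 1\right)} = \sqrt{2} \sqrt{2 d \left(-31\right)} = \sqrt{2} \sqrt{- 62 d} = \sqrt{2} \sqrt{62} \sqrt{- d} = 2 \sqrt{31} \sqrt{- d}$)
$\left(A{\left(19 \right)} - 379\right) \left(-189\right) = \left(2 \sqrt{31} \sqrt{\left(-1\right) 19} - 379\right) \left(-189\right) = \left(2 \sqrt{31} \sqrt{-19} - 379\right) \left(-189\right) = \left(2 \sqrt{31} i \sqrt{19} - 379\right) \left(-189\right) = \left(2 i \sqrt{589} - 379\right) \left(-189\right) = \left(-379 + 2 i \sqrt{589}\right) \left(-189\right) = 71631 - 378 i \sqrt{589}$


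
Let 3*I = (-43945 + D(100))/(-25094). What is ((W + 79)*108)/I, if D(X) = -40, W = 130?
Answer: 89435016/2315 ≈ 38633.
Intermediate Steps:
I = 43985/75282 (I = ((-43945 - 40)/(-25094))/3 = (-43985*(-1/25094))/3 = (⅓)*(43985/25094) = 43985/75282 ≈ 0.58427)
((W + 79)*108)/I = ((130 + 79)*108)/(43985/75282) = (209*108)*(75282/43985) = 22572*(75282/43985) = 89435016/2315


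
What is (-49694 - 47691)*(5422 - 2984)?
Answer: -237424630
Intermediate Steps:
(-49694 - 47691)*(5422 - 2984) = -97385*2438 = -237424630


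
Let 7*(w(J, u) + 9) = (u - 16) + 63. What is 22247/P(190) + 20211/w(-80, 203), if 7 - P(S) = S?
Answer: 21730102/34221 ≈ 634.99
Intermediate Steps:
P(S) = 7 - S
w(J, u) = -16/7 + u/7 (w(J, u) = -9 + ((u - 16) + 63)/7 = -9 + ((-16 + u) + 63)/7 = -9 + (47 + u)/7 = -9 + (47/7 + u/7) = -16/7 + u/7)
22247/P(190) + 20211/w(-80, 203) = 22247/(7 - 1*190) + 20211/(-16/7 + (1/7)*203) = 22247/(7 - 190) + 20211/(-16/7 + 29) = 22247/(-183) + 20211/(187/7) = 22247*(-1/183) + 20211*(7/187) = -22247/183 + 141477/187 = 21730102/34221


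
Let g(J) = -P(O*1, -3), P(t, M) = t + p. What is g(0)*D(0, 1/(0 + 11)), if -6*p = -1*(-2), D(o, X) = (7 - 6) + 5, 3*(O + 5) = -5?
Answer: 42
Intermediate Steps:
O = -20/3 (O = -5 + (1/3)*(-5) = -5 - 5/3 = -20/3 ≈ -6.6667)
D(o, X) = 6 (D(o, X) = 1 + 5 = 6)
p = -1/3 (p = -(-1)*(-2)/6 = -1/6*2 = -1/3 ≈ -0.33333)
P(t, M) = -1/3 + t (P(t, M) = t - 1/3 = -1/3 + t)
g(J) = 7 (g(J) = -(-1/3 - 20/3*1) = -(-1/3 - 20/3) = -1*(-7) = 7)
g(0)*D(0, 1/(0 + 11)) = 7*6 = 42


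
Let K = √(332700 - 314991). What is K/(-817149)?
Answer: -√17709/817149 ≈ -0.00016285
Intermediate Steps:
K = √17709 ≈ 133.08
K/(-817149) = √17709/(-817149) = √17709*(-1/817149) = -√17709/817149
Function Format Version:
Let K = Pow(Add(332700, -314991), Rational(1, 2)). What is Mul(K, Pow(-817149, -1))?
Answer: Mul(Rational(-1, 817149), Pow(17709, Rational(1, 2))) ≈ -0.00016285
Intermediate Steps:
K = Pow(17709, Rational(1, 2)) ≈ 133.08
Mul(K, Pow(-817149, -1)) = Mul(Pow(17709, Rational(1, 2)), Pow(-817149, -1)) = Mul(Pow(17709, Rational(1, 2)), Rational(-1, 817149)) = Mul(Rational(-1, 817149), Pow(17709, Rational(1, 2)))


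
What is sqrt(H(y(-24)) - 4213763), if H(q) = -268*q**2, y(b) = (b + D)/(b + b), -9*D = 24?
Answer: I*sqrt(341321503)/9 ≈ 2052.8*I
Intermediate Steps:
D = -8/3 (D = -1/9*24 = -8/3 ≈ -2.6667)
y(b) = (-8/3 + b)/(2*b) (y(b) = (b - 8/3)/(b + b) = (-8/3 + b)/((2*b)) = (-8/3 + b)*(1/(2*b)) = (-8/3 + b)/(2*b))
sqrt(H(y(-24)) - 4213763) = sqrt(-268*(-8 + 3*(-24))**2/20736 - 4213763) = sqrt(-268*(-8 - 72)**2/20736 - 4213763) = sqrt(-268*((1/6)*(-1/24)*(-80))**2 - 4213763) = sqrt(-268*(5/9)**2 - 4213763) = sqrt(-268*25/81 - 4213763) = sqrt(-6700/81 - 4213763) = sqrt(-341321503/81) = I*sqrt(341321503)/9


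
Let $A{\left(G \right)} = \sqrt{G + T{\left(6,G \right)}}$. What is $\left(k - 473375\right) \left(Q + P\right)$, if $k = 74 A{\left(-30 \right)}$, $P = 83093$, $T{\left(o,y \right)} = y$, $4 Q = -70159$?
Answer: $- \frac{124125078875}{4} + 9701881 i \sqrt{15} \approx -3.1031 \cdot 10^{10} + 3.7575 \cdot 10^{7} i$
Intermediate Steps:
$Q = - \frac{70159}{4}$ ($Q = \frac{1}{4} \left(-70159\right) = - \frac{70159}{4} \approx -17540.0$)
$A{\left(G \right)} = \sqrt{2} \sqrt{G}$ ($A{\left(G \right)} = \sqrt{G + G} = \sqrt{2 G} = \sqrt{2} \sqrt{G}$)
$k = 148 i \sqrt{15}$ ($k = 74 \sqrt{2} \sqrt{-30} = 74 \sqrt{2} i \sqrt{30} = 74 \cdot 2 i \sqrt{15} = 148 i \sqrt{15} \approx 573.2 i$)
$\left(k - 473375\right) \left(Q + P\right) = \left(148 i \sqrt{15} - 473375\right) \left(- \frac{70159}{4} + 83093\right) = \left(-473375 + 148 i \sqrt{15}\right) \frac{262213}{4} = - \frac{124125078875}{4} + 9701881 i \sqrt{15}$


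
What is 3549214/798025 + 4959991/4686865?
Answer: 4118576738377/748047088325 ≈ 5.5058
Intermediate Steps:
3549214/798025 + 4959991/4686865 = 4118576738377/748047088325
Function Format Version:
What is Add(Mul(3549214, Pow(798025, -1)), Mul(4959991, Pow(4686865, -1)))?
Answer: Rational(4118576738377, 748047088325) ≈ 5.5058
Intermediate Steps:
Add(Mul(3549214, Pow(798025, -1)), Mul(4959991, Pow(4686865, -1))) = Add(Mul(3549214, Rational(1, 798025)), Mul(4959991, Rational(1, 4686865))) = Add(Rational(3549214, 798025), Rational(4959991, 4686865)) = Rational(4118576738377, 748047088325)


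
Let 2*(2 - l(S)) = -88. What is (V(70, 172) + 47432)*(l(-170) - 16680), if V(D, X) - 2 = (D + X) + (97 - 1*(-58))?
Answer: -795620854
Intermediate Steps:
l(S) = 46 (l(S) = 2 - ½*(-88) = 2 + 44 = 46)
V(D, X) = 157 + D + X (V(D, X) = 2 + ((D + X) + (97 - 1*(-58))) = 2 + ((D + X) + (97 + 58)) = 2 + ((D + X) + 155) = 2 + (155 + D + X) = 157 + D + X)
(V(70, 172) + 47432)*(l(-170) - 16680) = ((157 + 70 + 172) + 47432)*(46 - 16680) = (399 + 47432)*(-16634) = 47831*(-16634) = -795620854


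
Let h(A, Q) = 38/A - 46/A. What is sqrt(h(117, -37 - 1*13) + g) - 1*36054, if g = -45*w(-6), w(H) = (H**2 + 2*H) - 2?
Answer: -36054 + I*sqrt(1505894)/39 ≈ -36054.0 + 31.465*I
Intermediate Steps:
w(H) = -2 + H**2 + 2*H
h(A, Q) = -8/A
g = -990 (g = -45*(-2 + (-6)**2 + 2*(-6)) = -45*(-2 + 36 - 12) = -45*22 = -990)
sqrt(h(117, -37 - 1*13) + g) - 1*36054 = sqrt(-8/117 - 990) - 1*36054 = sqrt(-8*1/117 - 990) - 36054 = sqrt(-8/117 - 990) - 36054 = sqrt(-115838/117) - 36054 = I*sqrt(1505894)/39 - 36054 = -36054 + I*sqrt(1505894)/39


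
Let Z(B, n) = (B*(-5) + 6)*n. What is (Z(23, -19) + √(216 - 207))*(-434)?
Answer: -900116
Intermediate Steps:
Z(B, n) = n*(6 - 5*B) (Z(B, n) = (-5*B + 6)*n = (6 - 5*B)*n = n*(6 - 5*B))
(Z(23, -19) + √(216 - 207))*(-434) = (-19*(6 - 5*23) + √(216 - 207))*(-434) = (-19*(6 - 115) + √9)*(-434) = (-19*(-109) + 3)*(-434) = (2071 + 3)*(-434) = 2074*(-434) = -900116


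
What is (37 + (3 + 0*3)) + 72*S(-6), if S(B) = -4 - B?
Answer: 184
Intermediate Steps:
(37 + (3 + 0*3)) + 72*S(-6) = (37 + (3 + 0*3)) + 72*(-4 - 1*(-6)) = (37 + (3 + 0)) + 72*(-4 + 6) = (37 + 3) + 72*2 = 40 + 144 = 184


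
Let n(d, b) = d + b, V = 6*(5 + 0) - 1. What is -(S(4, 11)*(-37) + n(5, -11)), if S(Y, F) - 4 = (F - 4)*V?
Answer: 7665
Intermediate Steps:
V = 29 (V = 6*5 - 1 = 30 - 1 = 29)
n(d, b) = b + d
S(Y, F) = -112 + 29*F (S(Y, F) = 4 + (F - 4)*29 = 4 + (-4 + F)*29 = 4 + (-116 + 29*F) = -112 + 29*F)
-(S(4, 11)*(-37) + n(5, -11)) = -((-112 + 29*11)*(-37) + (-11 + 5)) = -((-112 + 319)*(-37) - 6) = -(207*(-37) - 6) = -(-7659 - 6) = -1*(-7665) = 7665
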